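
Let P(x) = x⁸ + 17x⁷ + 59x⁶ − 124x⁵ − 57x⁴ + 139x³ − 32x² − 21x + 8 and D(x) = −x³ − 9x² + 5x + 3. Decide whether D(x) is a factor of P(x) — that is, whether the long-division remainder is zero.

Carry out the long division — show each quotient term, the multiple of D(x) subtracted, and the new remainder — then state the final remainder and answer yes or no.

Step 1: lead(x⁸ + 17x⁷ + 59x⁶ − 124x⁵ − 57x⁴ + 139x³ − 32x² − 21x + 8) ÷ lead(D) = x⁸ ÷ −x³ = −x⁵. Subtract (−x⁵)·D = x⁸ + 9x⁷ − 5x⁶ − 3x⁵. Remainder: 8x⁷ + 64x⁶ − 121x⁵ − 57x⁴ + 139x³ − 32x² − 21x + 8.
Step 2: lead(8x⁷ + 64x⁶ − 121x⁵ − 57x⁴ + 139x³ − 32x² − 21x + 8) ÷ lead(D) = 8x⁷ ÷ −x³ = −8x⁴. Subtract (−8x⁴)·D = 8x⁷ + 72x⁶ − 40x⁵ − 24x⁴. Remainder: −8x⁶ − 81x⁵ − 33x⁴ + 139x³ − 32x² − 21x + 8.
Step 3: lead(−8x⁶ − 81x⁵ − 33x⁴ + 139x³ − 32x² − 21x + 8) ÷ lead(D) = −8x⁶ ÷ −x³ = 8x³. Subtract (8x³)·D = −8x⁶ − 72x⁵ + 40x⁴ + 24x³. Remainder: −9x⁵ − 73x⁴ + 115x³ − 32x² − 21x + 8.
Step 4: lead(−9x⁵ − 73x⁴ + 115x³ − 32x² − 21x + 8) ÷ lead(D) = −9x⁵ ÷ −x³ = 9x². Subtract (9x²)·D = −9x⁵ − 81x⁴ + 45x³ + 27x². Remainder: 8x⁴ + 70x³ − 59x² − 21x + 8.
Step 5: lead(8x⁴ + 70x³ − 59x² − 21x + 8) ÷ lead(D) = 8x⁴ ÷ −x³ = −8x. Subtract (−8x)·D = 8x⁴ + 72x³ − 40x² − 24x. Remainder: −2x³ − 19x² + 3x + 8.
Step 6: lead(−2x³ − 19x² + 3x + 8) ÷ lead(D) = −2x³ ÷ −x³ = 2. Subtract (2)·D = −2x³ − 18x² + 10x + 6. Remainder: −x² − 7x + 2.

R(x) = −x² − 7x + 2, so D(x) is not a factor of P(x). no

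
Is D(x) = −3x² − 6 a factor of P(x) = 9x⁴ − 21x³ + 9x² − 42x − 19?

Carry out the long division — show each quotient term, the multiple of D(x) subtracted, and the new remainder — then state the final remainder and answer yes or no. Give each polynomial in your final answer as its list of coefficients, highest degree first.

Step 1: lead(9x⁴ − 21x³ + 9x² − 42x − 19) ÷ lead(D) = 9x⁴ ÷ −3x² = −3x². Subtract (−3x²)·D = 9x⁴ + 18x². Remainder: −21x³ − 9x² − 42x − 19.
Step 2: lead(−21x³ − 9x² − 42x − 19) ÷ lead(D) = −21x³ ÷ −3x² = 7x. Subtract (7x)·D = −21x³ − 42x. Remainder: −9x² − 19.
Step 3: lead(−9x² − 19) ÷ lead(D) = −9x² ÷ −3x² = 3. Subtract (3)·D = −9x² − 18. Remainder: −1.

R = [-1], so D(x) is not a factor of P(x). no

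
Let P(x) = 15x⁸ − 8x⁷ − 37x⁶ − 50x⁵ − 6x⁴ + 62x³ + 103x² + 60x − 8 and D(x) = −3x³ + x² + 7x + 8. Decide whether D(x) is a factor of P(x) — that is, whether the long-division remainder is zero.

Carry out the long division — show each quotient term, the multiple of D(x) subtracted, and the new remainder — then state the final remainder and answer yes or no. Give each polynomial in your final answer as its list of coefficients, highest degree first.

Step 1: lead(15x⁸ − 8x⁷ − 37x⁶ − 50x⁵ − 6x⁴ + 62x³ + 103x² + 60x − 8) ÷ lead(D) = 15x⁸ ÷ −3x³ = −5x⁵. Subtract (−5x⁵)·D = 15x⁸ − 5x⁷ − 35x⁶ − 40x⁵. Remainder: −3x⁷ − 2x⁶ − 10x⁵ − 6x⁴ + 62x³ + 103x² + 60x − 8.
Step 2: lead(−3x⁷ − 2x⁶ − 10x⁵ − 6x⁴ + 62x³ + 103x² + 60x − 8) ÷ lead(D) = −3x⁷ ÷ −3x³ = x⁴. Subtract (x⁴)·D = −3x⁷ + x⁶ + 7x⁵ + 8x⁴. Remainder: −3x⁶ − 17x⁵ − 14x⁴ + 62x³ + 103x² + 60x − 8.
Step 3: lead(−3x⁶ − 17x⁵ − 14x⁴ + 62x³ + 103x² + 60x − 8) ÷ lead(D) = −3x⁶ ÷ −3x³ = x³. Subtract (x³)·D = −3x⁶ + x⁵ + 7x⁴ + 8x³. Remainder: −18x⁵ − 21x⁴ + 54x³ + 103x² + 60x − 8.
Step 4: lead(−18x⁵ − 21x⁴ + 54x³ + 103x² + 60x − 8) ÷ lead(D) = −18x⁵ ÷ −3x³ = 6x². Subtract (6x²)·D = −18x⁵ + 6x⁴ + 42x³ + 48x². Remainder: −27x⁴ + 12x³ + 55x² + 60x − 8.
Step 5: lead(−27x⁴ + 12x³ + 55x² + 60x − 8) ÷ lead(D) = −27x⁴ ÷ −3x³ = 9x. Subtract (9x)·D = −27x⁴ + 9x³ + 63x² + 72x. Remainder: 3x³ − 8x² − 12x − 8.
Step 6: lead(3x³ − 8x² − 12x − 8) ÷ lead(D) = 3x³ ÷ −3x³ = −1. Subtract (−1)·D = 3x³ − x² − 7x − 8. Remainder: −7x² − 5x.

R = [-7, -5, 0], so D(x) is not a factor of P(x). no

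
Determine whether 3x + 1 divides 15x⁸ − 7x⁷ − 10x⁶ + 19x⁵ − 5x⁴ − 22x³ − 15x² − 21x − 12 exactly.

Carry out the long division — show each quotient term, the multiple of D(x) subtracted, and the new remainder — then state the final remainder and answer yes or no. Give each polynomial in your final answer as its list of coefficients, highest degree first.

Step 1: lead(15x⁸ − 7x⁷ − 10x⁶ + 19x⁵ − 5x⁴ − 22x³ − 15x² − 21x − 12) ÷ lead(D) = 15x⁸ ÷ 3x = 5x⁷. Subtract (5x⁷)·D = 15x⁸ + 5x⁷. Remainder: −12x⁷ − 10x⁶ + 19x⁵ − 5x⁴ − 22x³ − 15x² − 21x − 12.
Step 2: lead(−12x⁷ − 10x⁶ + 19x⁵ − 5x⁴ − 22x³ − 15x² − 21x − 12) ÷ lead(D) = −12x⁷ ÷ 3x = −4x⁶. Subtract (−4x⁶)·D = −12x⁷ − 4x⁶. Remainder: −6x⁶ + 19x⁵ − 5x⁴ − 22x³ − 15x² − 21x − 12.
Step 3: lead(−6x⁶ + 19x⁵ − 5x⁴ − 22x³ − 15x² − 21x − 12) ÷ lead(D) = −6x⁶ ÷ 3x = −2x⁵. Subtract (−2x⁵)·D = −6x⁶ − 2x⁵. Remainder: 21x⁵ − 5x⁴ − 22x³ − 15x² − 21x − 12.
Step 4: lead(21x⁵ − 5x⁴ − 22x³ − 15x² − 21x − 12) ÷ lead(D) = 21x⁵ ÷ 3x = 7x⁴. Subtract (7x⁴)·D = 21x⁵ + 7x⁴. Remainder: −12x⁴ − 22x³ − 15x² − 21x − 12.
Step 5: lead(−12x⁴ − 22x³ − 15x² − 21x − 12) ÷ lead(D) = −12x⁴ ÷ 3x = −4x³. Subtract (−4x³)·D = −12x⁴ − 4x³. Remainder: −18x³ − 15x² − 21x − 12.
Step 6: lead(−18x³ − 15x² − 21x − 12) ÷ lead(D) = −18x³ ÷ 3x = −6x². Subtract (−6x²)·D = −18x³ − 6x². Remainder: −9x² − 21x − 12.
Step 7: lead(−9x² − 21x − 12) ÷ lead(D) = −9x² ÷ 3x = −3x. Subtract (−3x)·D = −9x² − 3x. Remainder: −18x − 12.
Step 8: lead(−18x − 12) ÷ lead(D) = −18x ÷ 3x = −6. Subtract (−6)·D = −18x − 6. Remainder: −6.

R = [-6], so D(x) is not a factor of P(x). no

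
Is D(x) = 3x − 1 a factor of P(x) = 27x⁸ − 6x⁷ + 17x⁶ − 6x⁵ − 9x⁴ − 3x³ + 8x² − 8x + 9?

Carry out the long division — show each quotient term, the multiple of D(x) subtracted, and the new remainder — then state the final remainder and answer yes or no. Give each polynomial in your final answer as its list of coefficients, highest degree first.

R = [7], so D(x) is not a factor of P(x). no

Step 1: lead(27x⁸ − 6x⁷ + 17x⁶ − 6x⁵ − 9x⁴ − 3x³ + 8x² − 8x + 9) ÷ lead(D) = 27x⁸ ÷ 3x = 9x⁷. Subtract (9x⁷)·D = 27x⁸ − 9x⁷. Remainder: 3x⁷ + 17x⁶ − 6x⁵ − 9x⁴ − 3x³ + 8x² − 8x + 9.
Step 2: lead(3x⁷ + 17x⁶ − 6x⁵ − 9x⁴ − 3x³ + 8x² − 8x + 9) ÷ lead(D) = 3x⁷ ÷ 3x = x⁶. Subtract (x⁶)·D = 3x⁷ − x⁶. Remainder: 18x⁶ − 6x⁵ − 9x⁴ − 3x³ + 8x² − 8x + 9.
Step 3: lead(18x⁶ − 6x⁵ − 9x⁴ − 3x³ + 8x² − 8x + 9) ÷ lead(D) = 18x⁶ ÷ 3x = 6x⁵. Subtract (6x⁵)·D = 18x⁶ − 6x⁵. Remainder: −9x⁴ − 3x³ + 8x² − 8x + 9.
Step 4: lead(−9x⁴ − 3x³ + 8x² − 8x + 9) ÷ lead(D) = −9x⁴ ÷ 3x = −3x³. Subtract (−3x³)·D = −9x⁴ + 3x³. Remainder: −6x³ + 8x² − 8x + 9.
Step 5: lead(−6x³ + 8x² − 8x + 9) ÷ lead(D) = −6x³ ÷ 3x = −2x². Subtract (−2x²)·D = −6x³ + 2x². Remainder: 6x² − 8x + 9.
Step 6: lead(6x² − 8x + 9) ÷ lead(D) = 6x² ÷ 3x = 2x. Subtract (2x)·D = 6x² − 2x. Remainder: −6x + 9.
Step 7: lead(−6x + 9) ÷ lead(D) = −6x ÷ 3x = −2. Subtract (−2)·D = −6x + 2. Remainder: 7.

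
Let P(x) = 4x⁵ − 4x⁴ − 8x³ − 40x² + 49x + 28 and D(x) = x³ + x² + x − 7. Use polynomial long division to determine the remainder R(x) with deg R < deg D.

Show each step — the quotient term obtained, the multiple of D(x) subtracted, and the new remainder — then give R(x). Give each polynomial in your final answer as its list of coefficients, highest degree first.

R = [-3, 0]

Step 1: lead(4x⁵ − 4x⁴ − 8x³ − 40x² + 49x + 28) ÷ lead(D) = 4x⁵ ÷ x³ = 4x². Subtract (4x²)·D = 4x⁵ + 4x⁴ + 4x³ − 28x². Remainder: −8x⁴ − 12x³ − 12x² + 49x + 28.
Step 2: lead(−8x⁴ − 12x³ − 12x² + 49x + 28) ÷ lead(D) = −8x⁴ ÷ x³ = −8x. Subtract (−8x)·D = −8x⁴ − 8x³ − 8x² + 56x. Remainder: −4x³ − 4x² − 7x + 28.
Step 3: lead(−4x³ − 4x² − 7x + 28) ÷ lead(D) = −4x³ ÷ x³ = −4. Subtract (−4)·D = −4x³ − 4x² − 4x + 28. Remainder: −3x.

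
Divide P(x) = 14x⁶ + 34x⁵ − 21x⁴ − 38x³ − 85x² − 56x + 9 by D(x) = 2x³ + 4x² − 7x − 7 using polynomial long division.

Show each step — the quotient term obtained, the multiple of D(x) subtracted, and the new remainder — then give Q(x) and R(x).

Step 1: lead(14x⁶ + 34x⁵ − 21x⁴ − 38x³ − 85x² − 56x + 9) ÷ lead(D) = 14x⁶ ÷ 2x³ = 7x³. Subtract (7x³)·D = 14x⁶ + 28x⁵ − 49x⁴ − 49x³. Remainder: 6x⁵ + 28x⁴ + 11x³ − 85x² − 56x + 9.
Step 2: lead(6x⁵ + 28x⁴ + 11x³ − 85x² − 56x + 9) ÷ lead(D) = 6x⁵ ÷ 2x³ = 3x². Subtract (3x²)·D = 6x⁵ + 12x⁴ − 21x³ − 21x². Remainder: 16x⁴ + 32x³ − 64x² − 56x + 9.
Step 3: lead(16x⁴ + 32x³ − 64x² − 56x + 9) ÷ lead(D) = 16x⁴ ÷ 2x³ = 8x. Subtract (8x)·D = 16x⁴ + 32x³ − 56x² − 56x. Remainder: −8x² + 9.

Q(x) = 7x³ + 3x² + 8x; R(x) = −8x² + 9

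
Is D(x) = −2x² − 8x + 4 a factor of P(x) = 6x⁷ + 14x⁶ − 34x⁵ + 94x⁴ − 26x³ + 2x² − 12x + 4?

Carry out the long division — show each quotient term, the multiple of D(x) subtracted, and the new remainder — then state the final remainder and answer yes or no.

Step 1: lead(6x⁷ + 14x⁶ − 34x⁵ + 94x⁴ − 26x³ + 2x² − 12x + 4) ÷ lead(D) = 6x⁷ ÷ −2x² = −3x⁵. Subtract (−3x⁵)·D = 6x⁷ + 24x⁶ − 12x⁵. Remainder: −10x⁶ − 22x⁵ + 94x⁴ − 26x³ + 2x² − 12x + 4.
Step 2: lead(−10x⁶ − 22x⁵ + 94x⁴ − 26x³ + 2x² − 12x + 4) ÷ lead(D) = −10x⁶ ÷ −2x² = 5x⁴. Subtract (5x⁴)·D = −10x⁶ − 40x⁵ + 20x⁴. Remainder: 18x⁵ + 74x⁴ − 26x³ + 2x² − 12x + 4.
Step 3: lead(18x⁵ + 74x⁴ − 26x³ + 2x² − 12x + 4) ÷ lead(D) = 18x⁵ ÷ −2x² = −9x³. Subtract (−9x³)·D = 18x⁵ + 72x⁴ − 36x³. Remainder: 2x⁴ + 10x³ + 2x² − 12x + 4.
Step 4: lead(2x⁴ + 10x³ + 2x² − 12x + 4) ÷ lead(D) = 2x⁴ ÷ −2x² = −x². Subtract (−x²)·D = 2x⁴ + 8x³ − 4x². Remainder: 2x³ + 6x² − 12x + 4.
Step 5: lead(2x³ + 6x² − 12x + 4) ÷ lead(D) = 2x³ ÷ −2x² = −x. Subtract (−x)·D = 2x³ + 8x² − 4x. Remainder: −2x² − 8x + 4.
Step 6: lead(−2x² − 8x + 4) ÷ lead(D) = −2x² ÷ −2x² = 1. Subtract (1)·D = −2x² − 8x + 4. Remainder: 0.

R(x) = 0, so D(x) is a factor of P(x). yes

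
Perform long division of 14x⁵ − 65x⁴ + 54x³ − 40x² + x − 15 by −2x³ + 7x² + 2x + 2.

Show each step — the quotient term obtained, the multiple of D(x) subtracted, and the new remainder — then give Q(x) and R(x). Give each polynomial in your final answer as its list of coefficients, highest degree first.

Step 1: lead(14x⁵ − 65x⁴ + 54x³ − 40x² + x − 15) ÷ lead(D) = 14x⁵ ÷ −2x³ = −7x². Subtract (−7x²)·D = 14x⁵ − 49x⁴ − 14x³ − 14x². Remainder: −16x⁴ + 68x³ − 26x² + x − 15.
Step 2: lead(−16x⁴ + 68x³ − 26x² + x − 15) ÷ lead(D) = −16x⁴ ÷ −2x³ = 8x. Subtract (8x)·D = −16x⁴ + 56x³ + 16x² + 16x. Remainder: 12x³ − 42x² − 15x − 15.
Step 3: lead(12x³ − 42x² − 15x − 15) ÷ lead(D) = 12x³ ÷ −2x³ = −6. Subtract (−6)·D = 12x³ − 42x² − 12x − 12. Remainder: −3x − 3.

Q = [-7, 8, -6]; R = [-3, -3]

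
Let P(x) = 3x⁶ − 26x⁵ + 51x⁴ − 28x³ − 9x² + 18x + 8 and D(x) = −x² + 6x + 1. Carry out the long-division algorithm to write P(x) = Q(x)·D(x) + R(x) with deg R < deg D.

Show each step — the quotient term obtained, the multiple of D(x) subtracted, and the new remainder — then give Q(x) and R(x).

Q(x) = −3x⁴ + 8x³ − 6x² + 3; R(x) = 5

Step 1: lead(3x⁶ − 26x⁵ + 51x⁴ − 28x³ − 9x² + 18x + 8) ÷ lead(D) = 3x⁶ ÷ −x² = −3x⁴. Subtract (−3x⁴)·D = 3x⁶ − 18x⁵ − 3x⁴. Remainder: −8x⁵ + 54x⁴ − 28x³ − 9x² + 18x + 8.
Step 2: lead(−8x⁵ + 54x⁴ − 28x³ − 9x² + 18x + 8) ÷ lead(D) = −8x⁵ ÷ −x² = 8x³. Subtract (8x³)·D = −8x⁵ + 48x⁴ + 8x³. Remainder: 6x⁴ − 36x³ − 9x² + 18x + 8.
Step 3: lead(6x⁴ − 36x³ − 9x² + 18x + 8) ÷ lead(D) = 6x⁴ ÷ −x² = −6x². Subtract (−6x²)·D = 6x⁴ − 36x³ − 6x². Remainder: −3x² + 18x + 8.
Step 4: lead(−3x² + 18x + 8) ÷ lead(D) = −3x² ÷ −x² = 3. Subtract (3)·D = −3x² + 18x + 3. Remainder: 5.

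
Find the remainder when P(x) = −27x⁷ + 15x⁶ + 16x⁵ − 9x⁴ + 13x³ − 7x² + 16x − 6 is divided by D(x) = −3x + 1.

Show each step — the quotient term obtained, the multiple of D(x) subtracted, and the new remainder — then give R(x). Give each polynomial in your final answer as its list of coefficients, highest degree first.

R = [-1]

Step 1: lead(−27x⁷ + 15x⁶ + 16x⁵ − 9x⁴ + 13x³ − 7x² + 16x − 6) ÷ lead(D) = −27x⁷ ÷ −3x = 9x⁶. Subtract (9x⁶)·D = −27x⁷ + 9x⁶. Remainder: 6x⁶ + 16x⁵ − 9x⁴ + 13x³ − 7x² + 16x − 6.
Step 2: lead(6x⁶ + 16x⁵ − 9x⁴ + 13x³ − 7x² + 16x − 6) ÷ lead(D) = 6x⁶ ÷ −3x = −2x⁵. Subtract (−2x⁵)·D = 6x⁶ − 2x⁵. Remainder: 18x⁵ − 9x⁴ + 13x³ − 7x² + 16x − 6.
Step 3: lead(18x⁵ − 9x⁴ + 13x³ − 7x² + 16x − 6) ÷ lead(D) = 18x⁵ ÷ −3x = −6x⁴. Subtract (−6x⁴)·D = 18x⁵ − 6x⁴. Remainder: −3x⁴ + 13x³ − 7x² + 16x − 6.
Step 4: lead(−3x⁴ + 13x³ − 7x² + 16x − 6) ÷ lead(D) = −3x⁴ ÷ −3x = x³. Subtract (x³)·D = −3x⁴ + x³. Remainder: 12x³ − 7x² + 16x − 6.
Step 5: lead(12x³ − 7x² + 16x − 6) ÷ lead(D) = 12x³ ÷ −3x = −4x². Subtract (−4x²)·D = 12x³ − 4x². Remainder: −3x² + 16x − 6.
Step 6: lead(−3x² + 16x − 6) ÷ lead(D) = −3x² ÷ −3x = x. Subtract (x)·D = −3x² + x. Remainder: 15x − 6.
Step 7: lead(15x − 6) ÷ lead(D) = 15x ÷ −3x = −5. Subtract (−5)·D = 15x − 5. Remainder: −1.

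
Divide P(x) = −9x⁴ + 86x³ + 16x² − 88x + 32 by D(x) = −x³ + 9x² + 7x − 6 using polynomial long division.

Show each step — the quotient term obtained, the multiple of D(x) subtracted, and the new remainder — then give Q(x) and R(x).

Q(x) = 9x − 5; R(x) = −2x² + x + 2

Step 1: lead(−9x⁴ + 86x³ + 16x² − 88x + 32) ÷ lead(D) = −9x⁴ ÷ −x³ = 9x. Subtract (9x)·D = −9x⁴ + 81x³ + 63x² − 54x. Remainder: 5x³ − 47x² − 34x + 32.
Step 2: lead(5x³ − 47x² − 34x + 32) ÷ lead(D) = 5x³ ÷ −x³ = −5. Subtract (−5)·D = 5x³ − 45x² − 35x + 30. Remainder: −2x² + x + 2.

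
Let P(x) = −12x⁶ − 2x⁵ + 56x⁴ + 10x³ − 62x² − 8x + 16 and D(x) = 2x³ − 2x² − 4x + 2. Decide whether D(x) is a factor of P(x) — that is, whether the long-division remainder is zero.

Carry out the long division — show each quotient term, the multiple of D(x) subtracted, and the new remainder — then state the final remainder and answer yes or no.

Step 1: lead(−12x⁶ − 2x⁵ + 56x⁴ + 10x³ − 62x² − 8x + 16) ÷ lead(D) = −12x⁶ ÷ 2x³ = −6x³. Subtract (−6x³)·D = −12x⁶ + 12x⁵ + 24x⁴ − 12x³. Remainder: −14x⁵ + 32x⁴ + 22x³ − 62x² − 8x + 16.
Step 2: lead(−14x⁵ + 32x⁴ + 22x³ − 62x² − 8x + 16) ÷ lead(D) = −14x⁵ ÷ 2x³ = −7x². Subtract (−7x²)·D = −14x⁵ + 14x⁴ + 28x³ − 14x². Remainder: 18x⁴ − 6x³ − 48x² − 8x + 16.
Step 3: lead(18x⁴ − 6x³ − 48x² − 8x + 16) ÷ lead(D) = 18x⁴ ÷ 2x³ = 9x. Subtract (9x)·D = 18x⁴ − 18x³ − 36x² + 18x. Remainder: 12x³ − 12x² − 26x + 16.
Step 4: lead(12x³ − 12x² − 26x + 16) ÷ lead(D) = 12x³ ÷ 2x³ = 6. Subtract (6)·D = 12x³ − 12x² − 24x + 12. Remainder: −2x + 4.

R(x) = −2x + 4, so D(x) is not a factor of P(x). no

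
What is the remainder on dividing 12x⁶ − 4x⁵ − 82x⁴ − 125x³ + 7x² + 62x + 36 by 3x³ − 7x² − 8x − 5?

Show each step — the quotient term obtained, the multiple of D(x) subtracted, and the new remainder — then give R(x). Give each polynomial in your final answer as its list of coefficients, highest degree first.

R = [-9]

Step 1: lead(12x⁶ − 4x⁵ − 82x⁴ − 125x³ + 7x² + 62x + 36) ÷ lead(D) = 12x⁶ ÷ 3x³ = 4x³. Subtract (4x³)·D = 12x⁶ − 28x⁵ − 32x⁴ − 20x³. Remainder: 24x⁵ − 50x⁴ − 105x³ + 7x² + 62x + 36.
Step 2: lead(24x⁵ − 50x⁴ − 105x³ + 7x² + 62x + 36) ÷ lead(D) = 24x⁵ ÷ 3x³ = 8x². Subtract (8x²)·D = 24x⁵ − 56x⁴ − 64x³ − 40x². Remainder: 6x⁴ − 41x³ + 47x² + 62x + 36.
Step 3: lead(6x⁴ − 41x³ + 47x² + 62x + 36) ÷ lead(D) = 6x⁴ ÷ 3x³ = 2x. Subtract (2x)·D = 6x⁴ − 14x³ − 16x² − 10x. Remainder: −27x³ + 63x² + 72x + 36.
Step 4: lead(−27x³ + 63x² + 72x + 36) ÷ lead(D) = −27x³ ÷ 3x³ = −9. Subtract (−9)·D = −27x³ + 63x² + 72x + 45. Remainder: −9.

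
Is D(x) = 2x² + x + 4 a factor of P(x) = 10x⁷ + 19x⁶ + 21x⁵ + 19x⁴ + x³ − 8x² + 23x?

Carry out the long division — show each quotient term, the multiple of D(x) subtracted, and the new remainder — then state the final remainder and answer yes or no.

Step 1: lead(10x⁷ + 19x⁶ + 21x⁵ + 19x⁴ + x³ − 8x² + 23x) ÷ lead(D) = 10x⁷ ÷ 2x² = 5x⁵. Subtract (5x⁵)·D = 10x⁷ + 5x⁶ + 20x⁵. Remainder: 14x⁶ + x⁵ + 19x⁴ + x³ − 8x² + 23x.
Step 2: lead(14x⁶ + x⁵ + 19x⁴ + x³ − 8x² + 23x) ÷ lead(D) = 14x⁶ ÷ 2x² = 7x⁴. Subtract (7x⁴)·D = 14x⁶ + 7x⁵ + 28x⁴. Remainder: −6x⁵ − 9x⁴ + x³ − 8x² + 23x.
Step 3: lead(−6x⁵ − 9x⁴ + x³ − 8x² + 23x) ÷ lead(D) = −6x⁵ ÷ 2x² = −3x³. Subtract (−3x³)·D = −6x⁵ − 3x⁴ − 12x³. Remainder: −6x⁴ + 13x³ − 8x² + 23x.
Step 4: lead(−6x⁴ + 13x³ − 8x² + 23x) ÷ lead(D) = −6x⁴ ÷ 2x² = −3x². Subtract (−3x²)·D = −6x⁴ − 3x³ − 12x². Remainder: 16x³ + 4x² + 23x.
Step 5: lead(16x³ + 4x² + 23x) ÷ lead(D) = 16x³ ÷ 2x² = 8x. Subtract (8x)·D = 16x³ + 8x² + 32x. Remainder: −4x² − 9x.
Step 6: lead(−4x² − 9x) ÷ lead(D) = −4x² ÷ 2x² = −2. Subtract (−2)·D = −4x² − 2x − 8. Remainder: −7x + 8.

R(x) = −7x + 8, so D(x) is not a factor of P(x). no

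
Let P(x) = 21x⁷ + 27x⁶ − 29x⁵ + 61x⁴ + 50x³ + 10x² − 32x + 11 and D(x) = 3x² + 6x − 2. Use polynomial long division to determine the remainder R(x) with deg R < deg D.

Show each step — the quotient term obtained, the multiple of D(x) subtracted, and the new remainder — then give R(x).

Step 1: lead(21x⁷ + 27x⁶ − 29x⁵ + 61x⁴ + 50x³ + 10x² − 32x + 11) ÷ lead(D) = 21x⁷ ÷ 3x² = 7x⁵. Subtract (7x⁵)·D = 21x⁷ + 42x⁶ − 14x⁵. Remainder: −15x⁶ − 15x⁵ + 61x⁴ + 50x³ + 10x² − 32x + 11.
Step 2: lead(−15x⁶ − 15x⁵ + 61x⁴ + 50x³ + 10x² − 32x + 11) ÷ lead(D) = −15x⁶ ÷ 3x² = −5x⁴. Subtract (−5x⁴)·D = −15x⁶ − 30x⁵ + 10x⁴. Remainder: 15x⁵ + 51x⁴ + 50x³ + 10x² − 32x + 11.
Step 3: lead(15x⁵ + 51x⁴ + 50x³ + 10x² − 32x + 11) ÷ lead(D) = 15x⁵ ÷ 3x² = 5x³. Subtract (5x³)·D = 15x⁵ + 30x⁴ − 10x³. Remainder: 21x⁴ + 60x³ + 10x² − 32x + 11.
Step 4: lead(21x⁴ + 60x³ + 10x² − 32x + 11) ÷ lead(D) = 21x⁴ ÷ 3x² = 7x². Subtract (7x²)·D = 21x⁴ + 42x³ − 14x². Remainder: 18x³ + 24x² − 32x + 11.
Step 5: lead(18x³ + 24x² − 32x + 11) ÷ lead(D) = 18x³ ÷ 3x² = 6x. Subtract (6x)·D = 18x³ + 36x² − 12x. Remainder: −12x² − 20x + 11.
Step 6: lead(−12x² − 20x + 11) ÷ lead(D) = −12x² ÷ 3x² = −4. Subtract (−4)·D = −12x² − 24x + 8. Remainder: 4x + 3.

R(x) = 4x + 3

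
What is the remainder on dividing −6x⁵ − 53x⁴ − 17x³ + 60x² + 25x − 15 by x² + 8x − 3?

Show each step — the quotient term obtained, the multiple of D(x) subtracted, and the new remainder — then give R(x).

Step 1: lead(−6x⁵ − 53x⁴ − 17x³ + 60x² + 25x − 15) ÷ lead(D) = −6x⁵ ÷ x² = −6x³. Subtract (−6x³)·D = −6x⁵ − 48x⁴ + 18x³. Remainder: −5x⁴ − 35x³ + 60x² + 25x − 15.
Step 2: lead(−5x⁴ − 35x³ + 60x² + 25x − 15) ÷ lead(D) = −5x⁴ ÷ x² = −5x². Subtract (−5x²)·D = −5x⁴ − 40x³ + 15x². Remainder: 5x³ + 45x² + 25x − 15.
Step 3: lead(5x³ + 45x² + 25x − 15) ÷ lead(D) = 5x³ ÷ x² = 5x. Subtract (5x)·D = 5x³ + 40x² − 15x. Remainder: 5x² + 40x − 15.
Step 4: lead(5x² + 40x − 15) ÷ lead(D) = 5x² ÷ x² = 5. Subtract (5)·D = 5x² + 40x − 15. Remainder: 0.

R(x) = 0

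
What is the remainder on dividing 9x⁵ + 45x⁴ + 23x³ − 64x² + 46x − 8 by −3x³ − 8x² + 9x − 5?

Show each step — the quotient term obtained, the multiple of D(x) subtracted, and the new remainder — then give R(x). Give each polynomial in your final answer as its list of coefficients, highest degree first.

R = [-7, 2]

Step 1: lead(9x⁵ + 45x⁴ + 23x³ − 64x² + 46x − 8) ÷ lead(D) = 9x⁵ ÷ −3x³ = −3x². Subtract (−3x²)·D = 9x⁵ + 24x⁴ − 27x³ + 15x². Remainder: 21x⁴ + 50x³ − 79x² + 46x − 8.
Step 2: lead(21x⁴ + 50x³ − 79x² + 46x − 8) ÷ lead(D) = 21x⁴ ÷ −3x³ = −7x. Subtract (−7x)·D = 21x⁴ + 56x³ − 63x² + 35x. Remainder: −6x³ − 16x² + 11x − 8.
Step 3: lead(−6x³ − 16x² + 11x − 8) ÷ lead(D) = −6x³ ÷ −3x³ = 2. Subtract (2)·D = −6x³ − 16x² + 18x − 10. Remainder: −7x + 2.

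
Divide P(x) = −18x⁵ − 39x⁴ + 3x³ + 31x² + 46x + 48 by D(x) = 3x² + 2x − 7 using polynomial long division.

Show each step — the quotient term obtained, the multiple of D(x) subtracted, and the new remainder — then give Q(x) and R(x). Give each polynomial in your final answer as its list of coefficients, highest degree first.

Step 1: lead(−18x⁵ − 39x⁴ + 3x³ + 31x² + 46x + 48) ÷ lead(D) = −18x⁵ ÷ 3x² = −6x³. Subtract (−6x³)·D = −18x⁵ − 12x⁴ + 42x³. Remainder: −27x⁴ − 39x³ + 31x² + 46x + 48.
Step 2: lead(−27x⁴ − 39x³ + 31x² + 46x + 48) ÷ lead(D) = −27x⁴ ÷ 3x² = −9x². Subtract (−9x²)·D = −27x⁴ − 18x³ + 63x². Remainder: −21x³ − 32x² + 46x + 48.
Step 3: lead(−21x³ − 32x² + 46x + 48) ÷ lead(D) = −21x³ ÷ 3x² = −7x. Subtract (−7x)·D = −21x³ − 14x² + 49x. Remainder: −18x² − 3x + 48.
Step 4: lead(−18x² − 3x + 48) ÷ lead(D) = −18x² ÷ 3x² = −6. Subtract (−6)·D = −18x² − 12x + 42. Remainder: 9x + 6.

Q = [-6, -9, -7, -6]; R = [9, 6]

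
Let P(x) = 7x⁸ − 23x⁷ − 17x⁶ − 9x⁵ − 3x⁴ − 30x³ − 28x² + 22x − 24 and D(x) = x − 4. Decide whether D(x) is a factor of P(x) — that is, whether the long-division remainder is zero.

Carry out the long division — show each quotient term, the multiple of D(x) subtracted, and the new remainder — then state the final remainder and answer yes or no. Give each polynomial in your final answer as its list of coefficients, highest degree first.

R = [0], so D(x) is a factor of P(x). yes

Step 1: lead(7x⁸ − 23x⁷ − 17x⁶ − 9x⁵ − 3x⁴ − 30x³ − 28x² + 22x − 24) ÷ lead(D) = 7x⁸ ÷ x = 7x⁷. Subtract (7x⁷)·D = 7x⁸ − 28x⁷. Remainder: 5x⁷ − 17x⁶ − 9x⁵ − 3x⁴ − 30x³ − 28x² + 22x − 24.
Step 2: lead(5x⁷ − 17x⁶ − 9x⁵ − 3x⁴ − 30x³ − 28x² + 22x − 24) ÷ lead(D) = 5x⁷ ÷ x = 5x⁶. Subtract (5x⁶)·D = 5x⁷ − 20x⁶. Remainder: 3x⁶ − 9x⁵ − 3x⁴ − 30x³ − 28x² + 22x − 24.
Step 3: lead(3x⁶ − 9x⁵ − 3x⁴ − 30x³ − 28x² + 22x − 24) ÷ lead(D) = 3x⁶ ÷ x = 3x⁵. Subtract (3x⁵)·D = 3x⁶ − 12x⁵. Remainder: 3x⁵ − 3x⁴ − 30x³ − 28x² + 22x − 24.
Step 4: lead(3x⁵ − 3x⁴ − 30x³ − 28x² + 22x − 24) ÷ lead(D) = 3x⁵ ÷ x = 3x⁴. Subtract (3x⁴)·D = 3x⁵ − 12x⁴. Remainder: 9x⁴ − 30x³ − 28x² + 22x − 24.
Step 5: lead(9x⁴ − 30x³ − 28x² + 22x − 24) ÷ lead(D) = 9x⁴ ÷ x = 9x³. Subtract (9x³)·D = 9x⁴ − 36x³. Remainder: 6x³ − 28x² + 22x − 24.
Step 6: lead(6x³ − 28x² + 22x − 24) ÷ lead(D) = 6x³ ÷ x = 6x². Subtract (6x²)·D = 6x³ − 24x². Remainder: −4x² + 22x − 24.
Step 7: lead(−4x² + 22x − 24) ÷ lead(D) = −4x² ÷ x = −4x. Subtract (−4x)·D = −4x² + 16x. Remainder: 6x − 24.
Step 8: lead(6x − 24) ÷ lead(D) = 6x ÷ x = 6. Subtract (6)·D = 6x − 24. Remainder: 0.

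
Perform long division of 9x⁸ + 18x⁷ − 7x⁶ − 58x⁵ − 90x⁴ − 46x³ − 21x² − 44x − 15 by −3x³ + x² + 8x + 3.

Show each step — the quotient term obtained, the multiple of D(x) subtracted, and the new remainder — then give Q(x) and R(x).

Step 1: lead(9x⁸ + 18x⁷ − 7x⁶ − 58x⁵ − 90x⁴ − 46x³ − 21x² − 44x − 15) ÷ lead(D) = 9x⁸ ÷ −3x³ = −3x⁵. Subtract (−3x⁵)·D = 9x⁸ − 3x⁷ − 24x⁶ − 9x⁵. Remainder: 21x⁷ + 17x⁶ − 49x⁵ − 90x⁴ − 46x³ − 21x² − 44x − 15.
Step 2: lead(21x⁷ + 17x⁶ − 49x⁵ − 90x⁴ − 46x³ − 21x² − 44x − 15) ÷ lead(D) = 21x⁷ ÷ −3x³ = −7x⁴. Subtract (−7x⁴)·D = 21x⁷ − 7x⁶ − 56x⁵ − 21x⁴. Remainder: 24x⁶ + 7x⁵ − 69x⁴ − 46x³ − 21x² − 44x − 15.
Step 3: lead(24x⁶ + 7x⁵ − 69x⁴ − 46x³ − 21x² − 44x − 15) ÷ lead(D) = 24x⁶ ÷ −3x³ = −8x³. Subtract (−8x³)·D = 24x⁶ − 8x⁵ − 64x⁴ − 24x³. Remainder: 15x⁵ − 5x⁴ − 22x³ − 21x² − 44x − 15.
Step 4: lead(15x⁵ − 5x⁴ − 22x³ − 21x² − 44x − 15) ÷ lead(D) = 15x⁵ ÷ −3x³ = −5x². Subtract (−5x²)·D = 15x⁵ − 5x⁴ − 40x³ − 15x². Remainder: 18x³ − 6x² − 44x − 15.
Step 5: lead(18x³ − 6x² − 44x − 15) ÷ lead(D) = 18x³ ÷ −3x³ = −6. Subtract (−6)·D = 18x³ − 6x² − 48x − 18. Remainder: 4x + 3.

Q(x) = −3x⁵ − 7x⁴ − 8x³ − 5x² − 6; R(x) = 4x + 3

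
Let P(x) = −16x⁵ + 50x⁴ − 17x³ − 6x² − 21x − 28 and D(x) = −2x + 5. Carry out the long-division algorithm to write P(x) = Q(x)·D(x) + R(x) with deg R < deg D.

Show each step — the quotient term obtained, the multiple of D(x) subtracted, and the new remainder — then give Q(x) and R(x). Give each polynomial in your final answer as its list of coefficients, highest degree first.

Q = [8, -5, -4, -7, -7]; R = [7]

Step 1: lead(−16x⁵ + 50x⁴ − 17x³ − 6x² − 21x − 28) ÷ lead(D) = −16x⁵ ÷ −2x = 8x⁴. Subtract (8x⁴)·D = −16x⁵ + 40x⁴. Remainder: 10x⁴ − 17x³ − 6x² − 21x − 28.
Step 2: lead(10x⁴ − 17x³ − 6x² − 21x − 28) ÷ lead(D) = 10x⁴ ÷ −2x = −5x³. Subtract (−5x³)·D = 10x⁴ − 25x³. Remainder: 8x³ − 6x² − 21x − 28.
Step 3: lead(8x³ − 6x² − 21x − 28) ÷ lead(D) = 8x³ ÷ −2x = −4x². Subtract (−4x²)·D = 8x³ − 20x². Remainder: 14x² − 21x − 28.
Step 4: lead(14x² − 21x − 28) ÷ lead(D) = 14x² ÷ −2x = −7x. Subtract (−7x)·D = 14x² − 35x. Remainder: 14x − 28.
Step 5: lead(14x − 28) ÷ lead(D) = 14x ÷ −2x = −7. Subtract (−7)·D = 14x − 35. Remainder: 7.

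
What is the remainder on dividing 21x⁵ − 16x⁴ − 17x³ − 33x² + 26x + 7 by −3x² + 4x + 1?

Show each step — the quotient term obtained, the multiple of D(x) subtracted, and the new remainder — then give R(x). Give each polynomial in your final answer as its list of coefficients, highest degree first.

Step 1: lead(21x⁵ − 16x⁴ − 17x³ − 33x² + 26x + 7) ÷ lead(D) = 21x⁵ ÷ −3x² = −7x³. Subtract (−7x³)·D = 21x⁵ − 28x⁴ − 7x³. Remainder: 12x⁴ − 10x³ − 33x² + 26x + 7.
Step 2: lead(12x⁴ − 10x³ − 33x² + 26x + 7) ÷ lead(D) = 12x⁴ ÷ −3x² = −4x². Subtract (−4x²)·D = 12x⁴ − 16x³ − 4x². Remainder: 6x³ − 29x² + 26x + 7.
Step 3: lead(6x³ − 29x² + 26x + 7) ÷ lead(D) = 6x³ ÷ −3x² = −2x. Subtract (−2x)·D = 6x³ − 8x² − 2x. Remainder: −21x² + 28x + 7.
Step 4: lead(−21x² + 28x + 7) ÷ lead(D) = −21x² ÷ −3x² = 7. Subtract (7)·D = −21x² + 28x + 7. Remainder: 0.

R = [0]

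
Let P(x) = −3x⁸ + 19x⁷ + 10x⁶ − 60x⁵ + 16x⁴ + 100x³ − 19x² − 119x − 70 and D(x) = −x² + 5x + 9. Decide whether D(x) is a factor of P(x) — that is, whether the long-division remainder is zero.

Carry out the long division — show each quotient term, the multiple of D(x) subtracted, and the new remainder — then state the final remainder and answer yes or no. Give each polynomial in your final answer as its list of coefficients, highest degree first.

Step 1: lead(−3x⁸ + 19x⁷ + 10x⁶ − 60x⁵ + 16x⁴ + 100x³ − 19x² − 119x − 70) ÷ lead(D) = −3x⁸ ÷ −x² = 3x⁶. Subtract (3x⁶)·D = −3x⁸ + 15x⁷ + 27x⁶. Remainder: 4x⁷ − 17x⁶ − 60x⁵ + 16x⁴ + 100x³ − 19x² − 119x − 70.
Step 2: lead(4x⁷ − 17x⁶ − 60x⁵ + 16x⁴ + 100x³ − 19x² − 119x − 70) ÷ lead(D) = 4x⁷ ÷ −x² = −4x⁵. Subtract (−4x⁵)·D = 4x⁷ − 20x⁶ − 36x⁵. Remainder: 3x⁶ − 24x⁵ + 16x⁴ + 100x³ − 19x² − 119x − 70.
Step 3: lead(3x⁶ − 24x⁵ + 16x⁴ + 100x³ − 19x² − 119x − 70) ÷ lead(D) = 3x⁶ ÷ −x² = −3x⁴. Subtract (−3x⁴)·D = 3x⁶ − 15x⁵ − 27x⁴. Remainder: −9x⁵ + 43x⁴ + 100x³ − 19x² − 119x − 70.
Step 4: lead(−9x⁵ + 43x⁴ + 100x³ − 19x² − 119x − 70) ÷ lead(D) = −9x⁵ ÷ −x² = 9x³. Subtract (9x³)·D = −9x⁵ + 45x⁴ + 81x³. Remainder: −2x⁴ + 19x³ − 19x² − 119x − 70.
Step 5: lead(−2x⁴ + 19x³ − 19x² − 119x − 70) ÷ lead(D) = −2x⁴ ÷ −x² = 2x². Subtract (2x²)·D = −2x⁴ + 10x³ + 18x². Remainder: 9x³ − 37x² − 119x − 70.
Step 6: lead(9x³ − 37x² − 119x − 70) ÷ lead(D) = 9x³ ÷ −x² = −9x. Subtract (−9x)·D = 9x³ − 45x² − 81x. Remainder: 8x² − 38x − 70.
Step 7: lead(8x² − 38x − 70) ÷ lead(D) = 8x² ÷ −x² = −8. Subtract (−8)·D = 8x² − 40x − 72. Remainder: 2x + 2.

R = [2, 2], so D(x) is not a factor of P(x). no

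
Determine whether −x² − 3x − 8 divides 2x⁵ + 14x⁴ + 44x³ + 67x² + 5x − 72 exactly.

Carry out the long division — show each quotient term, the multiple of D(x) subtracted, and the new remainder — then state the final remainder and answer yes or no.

Step 1: lead(2x⁵ + 14x⁴ + 44x³ + 67x² + 5x − 72) ÷ lead(D) = 2x⁵ ÷ −x² = −2x³. Subtract (−2x³)·D = 2x⁵ + 6x⁴ + 16x³. Remainder: 8x⁴ + 28x³ + 67x² + 5x − 72.
Step 2: lead(8x⁴ + 28x³ + 67x² + 5x − 72) ÷ lead(D) = 8x⁴ ÷ −x² = −8x². Subtract (−8x²)·D = 8x⁴ + 24x³ + 64x². Remainder: 4x³ + 3x² + 5x − 72.
Step 3: lead(4x³ + 3x² + 5x − 72) ÷ lead(D) = 4x³ ÷ −x² = −4x. Subtract (−4x)·D = 4x³ + 12x² + 32x. Remainder: −9x² − 27x − 72.
Step 4: lead(−9x² − 27x − 72) ÷ lead(D) = −9x² ÷ −x² = 9. Subtract (9)·D = −9x² − 27x − 72. Remainder: 0.

R(x) = 0, so D(x) is a factor of P(x). yes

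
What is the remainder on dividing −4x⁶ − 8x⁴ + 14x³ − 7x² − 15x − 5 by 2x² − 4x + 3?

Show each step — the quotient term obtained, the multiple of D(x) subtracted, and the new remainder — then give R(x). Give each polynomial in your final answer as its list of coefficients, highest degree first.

Step 1: lead(−4x⁶ − 8x⁴ + 14x³ − 7x² − 15x − 5) ÷ lead(D) = −4x⁶ ÷ 2x² = −2x⁴. Subtract (−2x⁴)·D = −4x⁶ + 8x⁵ − 6x⁴. Remainder: −8x⁵ − 2x⁴ + 14x³ − 7x² − 15x − 5.
Step 2: lead(−8x⁵ − 2x⁴ + 14x³ − 7x² − 15x − 5) ÷ lead(D) = −8x⁵ ÷ 2x² = −4x³. Subtract (−4x³)·D = −8x⁵ + 16x⁴ − 12x³. Remainder: −18x⁴ + 26x³ − 7x² − 15x − 5.
Step 3: lead(−18x⁴ + 26x³ − 7x² − 15x − 5) ÷ lead(D) = −18x⁴ ÷ 2x² = −9x². Subtract (−9x²)·D = −18x⁴ + 36x³ − 27x². Remainder: −10x³ + 20x² − 15x − 5.
Step 4: lead(−10x³ + 20x² − 15x − 5) ÷ lead(D) = −10x³ ÷ 2x² = −5x. Subtract (−5x)·D = −10x³ + 20x² − 15x. Remainder: −5.

R = [-5]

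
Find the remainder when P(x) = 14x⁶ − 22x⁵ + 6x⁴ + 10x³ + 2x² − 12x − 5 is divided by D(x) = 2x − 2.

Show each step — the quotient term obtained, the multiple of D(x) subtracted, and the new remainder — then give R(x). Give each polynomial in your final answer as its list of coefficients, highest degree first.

R = [-7]

Step 1: lead(14x⁶ − 22x⁵ + 6x⁴ + 10x³ + 2x² − 12x − 5) ÷ lead(D) = 14x⁶ ÷ 2x = 7x⁵. Subtract (7x⁵)·D = 14x⁶ − 14x⁵. Remainder: −8x⁵ + 6x⁴ + 10x³ + 2x² − 12x − 5.
Step 2: lead(−8x⁵ + 6x⁴ + 10x³ + 2x² − 12x − 5) ÷ lead(D) = −8x⁵ ÷ 2x = −4x⁴. Subtract (−4x⁴)·D = −8x⁵ + 8x⁴. Remainder: −2x⁴ + 10x³ + 2x² − 12x − 5.
Step 3: lead(−2x⁴ + 10x³ + 2x² − 12x − 5) ÷ lead(D) = −2x⁴ ÷ 2x = −x³. Subtract (−x³)·D = −2x⁴ + 2x³. Remainder: 8x³ + 2x² − 12x − 5.
Step 4: lead(8x³ + 2x² − 12x − 5) ÷ lead(D) = 8x³ ÷ 2x = 4x². Subtract (4x²)·D = 8x³ − 8x². Remainder: 10x² − 12x − 5.
Step 5: lead(10x² − 12x − 5) ÷ lead(D) = 10x² ÷ 2x = 5x. Subtract (5x)·D = 10x² − 10x. Remainder: −2x − 5.
Step 6: lead(−2x − 5) ÷ lead(D) = −2x ÷ 2x = −1. Subtract (−1)·D = −2x + 2. Remainder: −7.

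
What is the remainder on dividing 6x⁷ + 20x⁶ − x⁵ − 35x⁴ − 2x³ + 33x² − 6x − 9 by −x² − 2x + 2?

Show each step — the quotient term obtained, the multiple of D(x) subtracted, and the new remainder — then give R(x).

Step 1: lead(6x⁷ + 20x⁶ − x⁵ − 35x⁴ − 2x³ + 33x² − 6x − 9) ÷ lead(D) = 6x⁷ ÷ −x² = −6x⁵. Subtract (−6x⁵)·D = 6x⁷ + 12x⁶ − 12x⁵. Remainder: 8x⁶ + 11x⁵ − 35x⁴ − 2x³ + 33x² − 6x − 9.
Step 2: lead(8x⁶ + 11x⁵ − 35x⁴ − 2x³ + 33x² − 6x − 9) ÷ lead(D) = 8x⁶ ÷ −x² = −8x⁴. Subtract (−8x⁴)·D = 8x⁶ + 16x⁵ − 16x⁴. Remainder: −5x⁵ − 19x⁴ − 2x³ + 33x² − 6x − 9.
Step 3: lead(−5x⁵ − 19x⁴ − 2x³ + 33x² − 6x − 9) ÷ lead(D) = −5x⁵ ÷ −x² = 5x³. Subtract (5x³)·D = −5x⁵ − 10x⁴ + 10x³. Remainder: −9x⁴ − 12x³ + 33x² − 6x − 9.
Step 4: lead(−9x⁴ − 12x³ + 33x² − 6x − 9) ÷ lead(D) = −9x⁴ ÷ −x² = 9x². Subtract (9x²)·D = −9x⁴ − 18x³ + 18x². Remainder: 6x³ + 15x² − 6x − 9.
Step 5: lead(6x³ + 15x² − 6x − 9) ÷ lead(D) = 6x³ ÷ −x² = −6x. Subtract (−6x)·D = 6x³ + 12x² − 12x. Remainder: 3x² + 6x − 9.
Step 6: lead(3x² + 6x − 9) ÷ lead(D) = 3x² ÷ −x² = −3. Subtract (−3)·D = 3x² + 6x − 6. Remainder: −3.

R(x) = −3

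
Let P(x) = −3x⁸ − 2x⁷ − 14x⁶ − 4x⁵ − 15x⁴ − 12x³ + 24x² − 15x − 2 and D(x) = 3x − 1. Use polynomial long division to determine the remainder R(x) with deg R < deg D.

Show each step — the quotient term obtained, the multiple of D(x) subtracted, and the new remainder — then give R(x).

Step 1: lead(−3x⁸ − 2x⁷ − 14x⁶ − 4x⁵ − 15x⁴ − 12x³ + 24x² − 15x − 2) ÷ lead(D) = −3x⁸ ÷ 3x = −x⁷. Subtract (−x⁷)·D = −3x⁸ + x⁷. Remainder: −3x⁷ − 14x⁶ − 4x⁵ − 15x⁴ − 12x³ + 24x² − 15x − 2.
Step 2: lead(−3x⁷ − 14x⁶ − 4x⁵ − 15x⁴ − 12x³ + 24x² − 15x − 2) ÷ lead(D) = −3x⁷ ÷ 3x = −x⁶. Subtract (−x⁶)·D = −3x⁷ + x⁶. Remainder: −15x⁶ − 4x⁵ − 15x⁴ − 12x³ + 24x² − 15x − 2.
Step 3: lead(−15x⁶ − 4x⁵ − 15x⁴ − 12x³ + 24x² − 15x − 2) ÷ lead(D) = −15x⁶ ÷ 3x = −5x⁵. Subtract (−5x⁵)·D = −15x⁶ + 5x⁵. Remainder: −9x⁵ − 15x⁴ − 12x³ + 24x² − 15x − 2.
Step 4: lead(−9x⁵ − 15x⁴ − 12x³ + 24x² − 15x − 2) ÷ lead(D) = −9x⁵ ÷ 3x = −3x⁴. Subtract (−3x⁴)·D = −9x⁵ + 3x⁴. Remainder: −18x⁴ − 12x³ + 24x² − 15x − 2.
Step 5: lead(−18x⁴ − 12x³ + 24x² − 15x − 2) ÷ lead(D) = −18x⁴ ÷ 3x = −6x³. Subtract (−6x³)·D = −18x⁴ + 6x³. Remainder: −18x³ + 24x² − 15x − 2.
Step 6: lead(−18x³ + 24x² − 15x − 2) ÷ lead(D) = −18x³ ÷ 3x = −6x². Subtract (−6x²)·D = −18x³ + 6x². Remainder: 18x² − 15x − 2.
Step 7: lead(18x² − 15x − 2) ÷ lead(D) = 18x² ÷ 3x = 6x. Subtract (6x)·D = 18x² − 6x. Remainder: −9x − 2.
Step 8: lead(−9x − 2) ÷ lead(D) = −9x ÷ 3x = −3. Subtract (−3)·D = −9x + 3. Remainder: −5.

R(x) = −5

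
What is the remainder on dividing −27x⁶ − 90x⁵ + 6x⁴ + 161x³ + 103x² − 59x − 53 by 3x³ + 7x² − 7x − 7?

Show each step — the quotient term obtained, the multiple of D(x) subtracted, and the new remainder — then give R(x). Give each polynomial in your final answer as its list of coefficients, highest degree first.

Step 1: lead(−27x⁶ − 90x⁵ + 6x⁴ + 161x³ + 103x² − 59x − 53) ÷ lead(D) = −27x⁶ ÷ 3x³ = −9x³. Subtract (−9x³)·D = −27x⁶ − 63x⁵ + 63x⁴ + 63x³. Remainder: −27x⁵ − 57x⁴ + 98x³ + 103x² − 59x − 53.
Step 2: lead(−27x⁵ − 57x⁴ + 98x³ + 103x² − 59x − 53) ÷ lead(D) = −27x⁵ ÷ 3x³ = −9x². Subtract (−9x²)·D = −27x⁵ − 63x⁴ + 63x³ + 63x². Remainder: 6x⁴ + 35x³ + 40x² − 59x − 53.
Step 3: lead(6x⁴ + 35x³ + 40x² − 59x − 53) ÷ lead(D) = 6x⁴ ÷ 3x³ = 2x. Subtract (2x)·D = 6x⁴ + 14x³ − 14x² − 14x. Remainder: 21x³ + 54x² − 45x − 53.
Step 4: lead(21x³ + 54x² − 45x − 53) ÷ lead(D) = 21x³ ÷ 3x³ = 7. Subtract (7)·D = 21x³ + 49x² − 49x − 49. Remainder: 5x² + 4x − 4.

R = [5, 4, -4]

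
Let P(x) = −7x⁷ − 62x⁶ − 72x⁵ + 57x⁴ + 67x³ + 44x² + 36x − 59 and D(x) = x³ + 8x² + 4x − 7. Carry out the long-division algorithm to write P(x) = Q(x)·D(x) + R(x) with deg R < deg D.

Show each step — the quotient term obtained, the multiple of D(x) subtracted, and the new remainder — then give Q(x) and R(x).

Q(x) = −7x⁴ − 6x³ + 4x² + 9; R(x) = 4

Step 1: lead(−7x⁷ − 62x⁶ − 72x⁵ + 57x⁴ + 67x³ + 44x² + 36x − 59) ÷ lead(D) = −7x⁷ ÷ x³ = −7x⁴. Subtract (−7x⁴)·D = −7x⁷ − 56x⁶ − 28x⁵ + 49x⁴. Remainder: −6x⁶ − 44x⁵ + 8x⁴ + 67x³ + 44x² + 36x − 59.
Step 2: lead(−6x⁶ − 44x⁵ + 8x⁴ + 67x³ + 44x² + 36x − 59) ÷ lead(D) = −6x⁶ ÷ x³ = −6x³. Subtract (−6x³)·D = −6x⁶ − 48x⁵ − 24x⁴ + 42x³. Remainder: 4x⁵ + 32x⁴ + 25x³ + 44x² + 36x − 59.
Step 3: lead(4x⁵ + 32x⁴ + 25x³ + 44x² + 36x − 59) ÷ lead(D) = 4x⁵ ÷ x³ = 4x². Subtract (4x²)·D = 4x⁵ + 32x⁴ + 16x³ − 28x². Remainder: 9x³ + 72x² + 36x − 59.
Step 4: lead(9x³ + 72x² + 36x − 59) ÷ lead(D) = 9x³ ÷ x³ = 9. Subtract (9)·D = 9x³ + 72x² + 36x − 63. Remainder: 4.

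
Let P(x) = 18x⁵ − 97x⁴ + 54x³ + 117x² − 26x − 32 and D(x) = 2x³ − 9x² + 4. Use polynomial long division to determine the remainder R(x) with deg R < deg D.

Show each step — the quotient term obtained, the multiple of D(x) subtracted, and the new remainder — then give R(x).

Step 1: lead(18x⁵ − 97x⁴ + 54x³ + 117x² − 26x − 32) ÷ lead(D) = 18x⁵ ÷ 2x³ = 9x². Subtract (9x²)·D = 18x⁵ − 81x⁴ + 36x². Remainder: −16x⁴ + 54x³ + 81x² − 26x − 32.
Step 2: lead(−16x⁴ + 54x³ + 81x² − 26x − 32) ÷ lead(D) = −16x⁴ ÷ 2x³ = −8x. Subtract (−8x)·D = −16x⁴ + 72x³ − 32x. Remainder: −18x³ + 81x² + 6x − 32.
Step 3: lead(−18x³ + 81x² + 6x − 32) ÷ lead(D) = −18x³ ÷ 2x³ = −9. Subtract (−9)·D = −18x³ + 81x² − 36. Remainder: 6x + 4.

R(x) = 6x + 4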